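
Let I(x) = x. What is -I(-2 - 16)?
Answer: 18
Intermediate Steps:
-I(-2 - 16) = -(-2 - 16) = -1*(-18) = 18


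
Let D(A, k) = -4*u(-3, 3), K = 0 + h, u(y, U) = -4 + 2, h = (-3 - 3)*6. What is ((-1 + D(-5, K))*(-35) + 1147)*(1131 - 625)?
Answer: 456412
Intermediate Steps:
h = -36 (h = -6*6 = -36)
u(y, U) = -2
K = -36 (K = 0 - 36 = -36)
D(A, k) = 8 (D(A, k) = -4*(-2) = 8)
((-1 + D(-5, K))*(-35) + 1147)*(1131 - 625) = ((-1 + 8)*(-35) + 1147)*(1131 - 625) = (7*(-35) + 1147)*506 = (-245 + 1147)*506 = 902*506 = 456412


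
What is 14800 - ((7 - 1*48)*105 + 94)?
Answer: 19011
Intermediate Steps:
14800 - ((7 - 1*48)*105 + 94) = 14800 - ((7 - 48)*105 + 94) = 14800 - (-41*105 + 94) = 14800 - (-4305 + 94) = 14800 - 1*(-4211) = 14800 + 4211 = 19011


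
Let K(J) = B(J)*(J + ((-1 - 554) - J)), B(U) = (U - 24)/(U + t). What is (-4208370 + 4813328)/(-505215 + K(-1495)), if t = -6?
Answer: -454020979/379585380 ≈ -1.1961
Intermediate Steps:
B(U) = (-24 + U)/(-6 + U) (B(U) = (U - 24)/(U - 6) = (-24 + U)/(-6 + U))
K(J) = -555*(-24 + J)/(-6 + J) (K(J) = ((-24 + J)/(-6 + J))*(J + ((-1 - 554) - J)) = ((-24 + J)/(-6 + J))*(J + (-555 - J)) = ((-24 + J)/(-6 + J))*(-555) = -555*(-24 + J)/(-6 + J))
(-4208370 + 4813328)/(-505215 + K(-1495)) = (-4208370 + 4813328)/(-505215 + 555*(24 - 1*(-1495))/(-6 - 1495)) = 604958/(-505215 + 555*(24 + 1495)/(-1501)) = 604958/(-505215 + 555*(-1/1501)*1519) = 604958/(-505215 - 843045/1501) = 604958/(-759170760/1501) = 604958*(-1501/759170760) = -454020979/379585380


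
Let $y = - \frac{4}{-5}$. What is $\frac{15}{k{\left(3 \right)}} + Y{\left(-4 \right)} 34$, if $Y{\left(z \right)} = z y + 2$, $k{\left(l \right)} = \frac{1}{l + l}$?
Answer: $\frac{246}{5} \approx 49.2$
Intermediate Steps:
$k{\left(l \right)} = \frac{1}{2 l}$
$y = \frac{4}{5}$ ($y = \left(-4\right) \left(- \frac{1}{5}\right) = \frac{4}{5} \approx 0.8$)
$Y{\left(z \right)} = 2 + \frac{4 z}{5}$ ($Y{\left(z \right)} = z \frac{4}{5} + 2 = \frac{4 z}{5} + 2 = 2 + \frac{4 z}{5}$)
$\frac{15}{k{\left(3 \right)}} + Y{\left(-4 \right)} 34 = \frac{15}{\frac{1}{2} \cdot \frac{1}{3}} + \left(2 + \frac{4}{5} \left(-4\right)\right) 34 = \frac{15}{\frac{1}{2} \cdot \frac{1}{3}} + \left(2 - \frac{16}{5}\right) 34 = 15 \frac{1}{\frac{1}{6}} - \frac{204}{5} = 15 \cdot 6 - \frac{204}{5} = 90 - \frac{204}{5} = \frac{246}{5}$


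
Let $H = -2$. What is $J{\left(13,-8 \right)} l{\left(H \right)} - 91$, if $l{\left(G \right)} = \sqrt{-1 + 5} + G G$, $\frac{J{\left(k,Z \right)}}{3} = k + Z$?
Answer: $-1$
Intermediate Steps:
$J{\left(k,Z \right)} = 3 Z + 3 k$ ($J{\left(k,Z \right)} = 3 \left(k + Z\right) = 3 \left(Z + k\right) = 3 Z + 3 k$)
$l{\left(G \right)} = 2 + G^{2}$ ($l{\left(G \right)} = \sqrt{4} + G^{2} = 2 + G^{2}$)
$J{\left(13,-8 \right)} l{\left(H \right)} - 91 = \left(3 \left(-8\right) + 3 \cdot 13\right) \left(2 + \left(-2\right)^{2}\right) - 91 = \left(-24 + 39\right) \left(2 + 4\right) - 91 = 15 \cdot 6 - 91 = 90 - 91 = -1$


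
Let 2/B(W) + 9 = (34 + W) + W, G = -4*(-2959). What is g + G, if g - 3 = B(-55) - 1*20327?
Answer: -721482/85 ≈ -8488.0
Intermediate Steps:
G = 11836
B(W) = 2/(25 + 2*W) (B(W) = 2/(-9 + ((34 + W) + W)) = 2/(-9 + (34 + 2*W)) = 2/(25 + 2*W))
g = -1727542/85 (g = 3 + (2/(25 + 2*(-55)) - 1*20327) = 3 + (2/(25 - 110) - 20327) = 3 + (2/(-85) - 20327) = 3 + (2*(-1/85) - 20327) = 3 + (-2/85 - 20327) = 3 - 1727797/85 = -1727542/85 ≈ -20324.)
g + G = -1727542/85 + 11836 = -721482/85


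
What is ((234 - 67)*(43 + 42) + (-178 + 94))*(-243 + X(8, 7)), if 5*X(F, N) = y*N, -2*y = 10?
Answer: -3527750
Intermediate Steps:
y = -5 (y = -1/2*10 = -5)
X(F, N) = -N (X(F, N) = (-5*N)/5 = -N)
((234 - 67)*(43 + 42) + (-178 + 94))*(-243 + X(8, 7)) = ((234 - 67)*(43 + 42) + (-178 + 94))*(-243 - 1*7) = (167*85 - 84)*(-243 - 7) = (14195 - 84)*(-250) = 14111*(-250) = -3527750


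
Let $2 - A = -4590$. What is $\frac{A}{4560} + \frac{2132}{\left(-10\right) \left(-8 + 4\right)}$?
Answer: $\frac{6191}{114} \approx 54.307$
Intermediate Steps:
$A = 4592$ ($A = 2 - -4590 = 2 + 4590 = 4592$)
$\frac{A}{4560} + \frac{2132}{\left(-10\right) \left(-8 + 4\right)} = \frac{4592}{4560} + \frac{2132}{\left(-10\right) \left(-8 + 4\right)} = 4592 \cdot \frac{1}{4560} + \frac{2132}{\left(-10\right) \left(-4\right)} = \frac{287}{285} + \frac{2132}{40} = \frac{287}{285} + 2132 \cdot \frac{1}{40} = \frac{287}{285} + \frac{533}{10} = \frac{6191}{114}$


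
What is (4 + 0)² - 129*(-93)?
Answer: 12013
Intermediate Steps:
(4 + 0)² - 129*(-93) = 4² + 11997 = 16 + 11997 = 12013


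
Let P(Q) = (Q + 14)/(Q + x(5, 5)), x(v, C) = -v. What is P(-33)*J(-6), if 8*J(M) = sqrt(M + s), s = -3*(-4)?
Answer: sqrt(6)/16 ≈ 0.15309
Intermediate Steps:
s = 12
P(Q) = (14 + Q)/(-5 + Q) (P(Q) = (Q + 14)/(Q - 1*5) = (14 + Q)/(Q - 5) = (14 + Q)/(-5 + Q))
J(M) = sqrt(12 + M)/8 (J(M) = sqrt(M + 12)/8 = sqrt(12 + M)/8)
P(-33)*J(-6) = ((14 - 33)/(-5 - 33))*(sqrt(12 - 6)/8) = (-19/(-38))*(sqrt(6)/8) = (-1/38*(-19))*(sqrt(6)/8) = (sqrt(6)/8)/2 = sqrt(6)/16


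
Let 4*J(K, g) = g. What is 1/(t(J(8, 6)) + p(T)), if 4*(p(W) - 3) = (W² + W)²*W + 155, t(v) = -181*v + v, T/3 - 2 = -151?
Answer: -4/17766107549581 ≈ -2.2515e-13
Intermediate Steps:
J(K, g) = g/4
T = -447 (T = 6 + 3*(-151) = 6 - 453 = -447)
t(v) = -180*v
p(W) = 167/4 + W*(W + W²)²/4 (p(W) = 3 + ((W² + W)²*W + 155)/4 = 3 + ((W + W²)²*W + 155)/4 = 3 + (W*(W + W²)² + 155)/4 = 3 + (155 + W*(W + W²)²)/4 = 3 + (155/4 + W*(W + W²)²/4) = 167/4 + W*(W + W²)²/4)
1/(t(J(8, 6)) + p(T)) = 1/(-45*6 + (167/4 + (¼)*(-447)³*(1 - 447)²)) = 1/(-180*3/2 + (167/4 + (¼)*(-89314623)*(-446)²)) = 1/(-270 + (167/4 + (¼)*(-89314623)*198916)) = 1/(-270 + (167/4 - 4441526887167)) = 1/(-270 - 17766107548501/4) = 1/(-17766107549581/4) = -4/17766107549581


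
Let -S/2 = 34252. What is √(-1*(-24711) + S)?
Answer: I*√43793 ≈ 209.27*I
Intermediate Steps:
S = -68504 (S = -2*34252 = -68504)
√(-1*(-24711) + S) = √(-1*(-24711) - 68504) = √(24711 - 68504) = √(-43793) = I*√43793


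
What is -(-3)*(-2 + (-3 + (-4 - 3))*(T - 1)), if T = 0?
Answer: 24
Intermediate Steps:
-(-3)*(-2 + (-3 + (-4 - 3))*(T - 1)) = -(-3)*(-2 + (-3 + (-4 - 3))*(0 - 1)) = -(-3)*(-2 + (-3 - 7)*(-1)) = -(-3)*(-2 - 10*(-1)) = -(-3)*(-2 + 10) = -(-3)*8 = -1*(-24) = 24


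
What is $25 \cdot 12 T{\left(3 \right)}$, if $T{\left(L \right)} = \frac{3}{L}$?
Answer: $300$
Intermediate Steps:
$25 \cdot 12 T{\left(3 \right)} = 25 \cdot 12 \cdot \frac{3}{3} = 300 \cdot 3 \cdot \frac{1}{3} = 300 \cdot 1 = 300$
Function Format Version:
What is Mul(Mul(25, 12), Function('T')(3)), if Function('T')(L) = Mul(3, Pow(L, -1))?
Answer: 300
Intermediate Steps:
Mul(Mul(25, 12), Function('T')(3)) = Mul(Mul(25, 12), Mul(3, Pow(3, -1))) = Mul(300, Mul(3, Rational(1, 3))) = Mul(300, 1) = 300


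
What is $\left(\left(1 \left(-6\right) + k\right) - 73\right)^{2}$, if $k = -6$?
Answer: $7225$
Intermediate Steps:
$\left(\left(1 \left(-6\right) + k\right) - 73\right)^{2} = \left(\left(1 \left(-6\right) - 6\right) - 73\right)^{2} = \left(\left(-6 - 6\right) - 73\right)^{2} = \left(-12 - 73\right)^{2} = \left(-85\right)^{2} = 7225$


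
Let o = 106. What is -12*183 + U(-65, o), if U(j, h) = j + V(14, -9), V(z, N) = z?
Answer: -2247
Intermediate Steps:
U(j, h) = 14 + j (U(j, h) = j + 14 = 14 + j)
-12*183 + U(-65, o) = -12*183 + (14 - 65) = -2196 - 51 = -2247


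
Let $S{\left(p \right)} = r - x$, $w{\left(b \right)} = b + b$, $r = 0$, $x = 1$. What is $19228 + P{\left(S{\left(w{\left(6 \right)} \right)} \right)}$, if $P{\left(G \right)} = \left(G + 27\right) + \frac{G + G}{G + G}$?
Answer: $19255$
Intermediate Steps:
$w{\left(b \right)} = 2 b$
$S{\left(p \right)} = -1$ ($S{\left(p \right)} = 0 - 1 = -1$)
$P{\left(G \right)} = 28 + G$ ($P{\left(G \right)} = \left(27 + G\right) + \frac{2 G}{2 G} = \left(27 + G\right) + 2 G \frac{1}{2 G} = \left(27 + G\right) + 1 = 28 + G$)
$19228 + P{\left(S{\left(w{\left(6 \right)} \right)} \right)} = 19228 + \left(28 - 1\right) = 19228 + 27 = 19255$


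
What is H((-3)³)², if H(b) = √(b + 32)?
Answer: 5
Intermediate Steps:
H(b) = √(32 + b)
H((-3)³)² = (√(32 + (-3)³))² = (√(32 - 27))² = (√5)² = 5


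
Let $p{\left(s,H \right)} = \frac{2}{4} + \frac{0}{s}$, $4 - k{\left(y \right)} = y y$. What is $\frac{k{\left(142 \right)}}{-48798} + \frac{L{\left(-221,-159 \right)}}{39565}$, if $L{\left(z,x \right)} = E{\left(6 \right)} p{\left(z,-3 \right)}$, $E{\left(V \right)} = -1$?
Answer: $\frac{88622889}{214521430} \approx 0.41312$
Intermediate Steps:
$k{\left(y \right)} = 4 - y^{2}$ ($k{\left(y \right)} = 4 - y y = 4 - y^{2}$)
$p{\left(s,H \right)} = \frac{1}{2}$ ($p{\left(s,H \right)} = 2 \cdot \frac{1}{4} + 0 = \frac{1}{2} + 0 = \frac{1}{2}$)
$L{\left(z,x \right)} = - \frac{1}{2}$ ($L{\left(z,x \right)} = \left(-1\right) \frac{1}{2} = - \frac{1}{2}$)
$\frac{k{\left(142 \right)}}{-48798} + \frac{L{\left(-221,-159 \right)}}{39565} = \frac{4 - 142^{2}}{-48798} - \frac{1}{2 \cdot 39565} = \left(4 - 20164\right) \left(- \frac{1}{48798}\right) - \frac{1}{79130} = \left(-20160\right) \left(- \frac{1}{48798}\right) - \frac{1}{79130} = \frac{1120}{2711} - \frac{1}{79130} = \frac{88622889}{214521430}$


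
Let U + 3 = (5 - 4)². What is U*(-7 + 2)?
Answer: 10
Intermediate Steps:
U = -2 (U = -3 + (5 - 4)² = -3 + 1² = -3 + 1 = -2)
U*(-7 + 2) = -2*(-7 + 2) = -2*(-5) = 10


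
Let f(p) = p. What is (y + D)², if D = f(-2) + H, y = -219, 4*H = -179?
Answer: 1129969/16 ≈ 70623.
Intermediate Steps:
H = -179/4 (H = (¼)*(-179) = -179/4 ≈ -44.750)
D = -187/4 (D = -2 - 179/4 = -187/4 ≈ -46.750)
(y + D)² = (-219 - 187/4)² = (-1063/4)² = 1129969/16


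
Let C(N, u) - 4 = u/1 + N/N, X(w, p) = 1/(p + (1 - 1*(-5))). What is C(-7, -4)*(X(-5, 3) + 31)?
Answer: 280/9 ≈ 31.111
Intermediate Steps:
X(w, p) = 1/(6 + p) (X(w, p) = 1/(p + (1 + 5)) = 1/(p + 6) = 1/(6 + p))
C(N, u) = 5 + u (C(N, u) = 4 + (u/1 + N/N) = 4 + (u*1 + 1) = 4 + (u + 1) = 4 + (1 + u) = 5 + u)
C(-7, -4)*(X(-5, 3) + 31) = (5 - 4)*(1/(6 + 3) + 31) = 1*(1/9 + 31) = 1*(⅑ + 31) = 1*(280/9) = 280/9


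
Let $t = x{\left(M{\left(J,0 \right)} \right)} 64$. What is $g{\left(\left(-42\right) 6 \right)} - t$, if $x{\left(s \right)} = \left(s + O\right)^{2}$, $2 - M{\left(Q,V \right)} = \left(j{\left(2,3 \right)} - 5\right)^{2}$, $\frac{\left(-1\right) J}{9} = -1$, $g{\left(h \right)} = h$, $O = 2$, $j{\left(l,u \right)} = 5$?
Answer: $-1276$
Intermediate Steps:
$J = 9$ ($J = \left(-9\right) \left(-1\right) = 9$)
$M{\left(Q,V \right)} = 2$ ($M{\left(Q,V \right)} = 2 - \left(5 - 5\right)^{2} = 2 - 0^{2} = 2 - 0 = 2 + 0 = 2$)
$x{\left(s \right)} = \left(2 + s\right)^{2}$ ($x{\left(s \right)} = \left(s + 2\right)^{2} = \left(2 + s\right)^{2}$)
$t = 1024$ ($t = \left(2 + 2\right)^{2} \cdot 64 = 4^{2} \cdot 64 = 16 \cdot 64 = 1024$)
$g{\left(\left(-42\right) 6 \right)} - t = \left(-42\right) 6 - 1024 = -252 - 1024 = -1276$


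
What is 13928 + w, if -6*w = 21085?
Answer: 62483/6 ≈ 10414.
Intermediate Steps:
w = -21085/6 (w = -⅙*21085 = -21085/6 ≈ -3514.2)
13928 + w = 13928 - 21085/6 = 62483/6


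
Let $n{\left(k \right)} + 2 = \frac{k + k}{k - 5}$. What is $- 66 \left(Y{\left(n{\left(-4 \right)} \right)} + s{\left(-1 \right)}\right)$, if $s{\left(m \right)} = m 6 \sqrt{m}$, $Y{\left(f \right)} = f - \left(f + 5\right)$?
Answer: $330 + 396 i \approx 330.0 + 396.0 i$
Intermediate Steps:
$n{\left(k \right)} = -2 + \frac{2 k}{-5 + k}$ ($n{\left(k \right)} = -2 + \frac{k + k}{k - 5} = -2 + \frac{2 k}{-5 + k}$)
$Y{\left(f \right)} = -5$ ($Y{\left(f \right)} = f - \left(5 + f\right) = -5$)
$s{\left(m \right)} = 6 m^{\frac{3}{2}}$ ($s{\left(m \right)} = 6 m \sqrt{m} = 6 m^{\frac{3}{2}}$)
$- 66 \left(Y{\left(n{\left(-4 \right)} \right)} + s{\left(-1 \right)}\right) = - 66 \left(-5 + 6 \left(-1\right)^{\frac{3}{2}}\right) = - 66 \left(-5 + 6 \left(- i\right)\right) = - 66 \left(-5 - 6 i\right) = 330 + 396 i$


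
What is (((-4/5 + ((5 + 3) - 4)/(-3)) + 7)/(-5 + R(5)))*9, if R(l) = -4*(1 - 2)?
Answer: -219/5 ≈ -43.800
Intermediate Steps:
R(l) = 4 (R(l) = -4*(-1) = 4)
(((-4/5 + ((5 + 3) - 4)/(-3)) + 7)/(-5 + R(5)))*9 = (((-4/5 + ((5 + 3) - 4)/(-3)) + 7)/(-5 + 4))*9 = (((-4*1/5 + (8 - 4)*(-1/3)) + 7)/(-1))*9 = (((-4/5 + 4*(-1/3)) + 7)*(-1))*9 = (((-4/5 - 4/3) + 7)*(-1))*9 = ((-32/15 + 7)*(-1))*9 = ((73/15)*(-1))*9 = -73/15*9 = -219/5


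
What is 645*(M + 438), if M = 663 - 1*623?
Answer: 308310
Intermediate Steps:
M = 40 (M = 663 - 623 = 40)
645*(M + 438) = 645*(40 + 438) = 645*478 = 308310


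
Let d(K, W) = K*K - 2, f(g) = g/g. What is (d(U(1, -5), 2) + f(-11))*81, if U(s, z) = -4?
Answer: 1215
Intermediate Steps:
f(g) = 1
d(K, W) = -2 + K² (d(K, W) = K² - 2 = -2 + K²)
(d(U(1, -5), 2) + f(-11))*81 = ((-2 + (-4)²) + 1)*81 = ((-2 + 16) + 1)*81 = (14 + 1)*81 = 15*81 = 1215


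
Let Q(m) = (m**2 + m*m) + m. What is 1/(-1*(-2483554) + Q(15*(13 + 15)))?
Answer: 1/2836774 ≈ 3.5251e-7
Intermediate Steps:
Q(m) = m + 2*m**2 (Q(m) = (m**2 + m**2) + m = 2*m**2 + m = m + 2*m**2)
1/(-1*(-2483554) + Q(15*(13 + 15))) = 1/(-1*(-2483554) + (15*(13 + 15))*(1 + 2*(15*(13 + 15)))) = 1/(2483554 + (15*28)*(1 + 2*(15*28))) = 1/(2483554 + 420*(1 + 2*420)) = 1/(2483554 + 420*(1 + 840)) = 1/(2483554 + 420*841) = 1/(2483554 + 353220) = 1/2836774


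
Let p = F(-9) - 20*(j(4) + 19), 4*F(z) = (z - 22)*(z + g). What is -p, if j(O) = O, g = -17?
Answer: 517/2 ≈ 258.50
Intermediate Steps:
F(z) = (-22 + z)*(-17 + z)/4 (F(z) = ((z - 22)*(z - 17))/4 = ((-22 + z)*(-17 + z))/4 = (-22 + z)*(-17 + z)/4)
p = -517/2 (p = (187/2 - 39/4*(-9) + (1/4)*(-9)**2) - 20*(4 + 19) = (187/2 + 351/4 + (1/4)*81) - 20*23 = (187/2 + 351/4 + 81/4) - 460 = 403/2 - 460 = -517/2 ≈ -258.50)
-p = -1*(-517/2) = 517/2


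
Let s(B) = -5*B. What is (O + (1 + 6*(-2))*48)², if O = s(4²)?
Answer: 369664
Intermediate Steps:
O = -80 (O = -5*4² = -5*16 = -80)
(O + (1 + 6*(-2))*48)² = (-80 + (1 + 6*(-2))*48)² = (-80 + (1 - 12)*48)² = (-80 - 11*48)² = (-80 - 528)² = (-608)² = 369664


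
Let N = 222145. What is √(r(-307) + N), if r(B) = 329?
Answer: √222474 ≈ 471.67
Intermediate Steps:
√(r(-307) + N) = √(329 + 222145) = √222474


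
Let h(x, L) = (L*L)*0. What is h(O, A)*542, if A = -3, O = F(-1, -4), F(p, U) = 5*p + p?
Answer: 0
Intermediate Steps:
F(p, U) = 6*p
O = -6 (O = 6*(-1) = -6)
h(x, L) = 0 (h(x, L) = L²*0 = 0)
h(O, A)*542 = 0*542 = 0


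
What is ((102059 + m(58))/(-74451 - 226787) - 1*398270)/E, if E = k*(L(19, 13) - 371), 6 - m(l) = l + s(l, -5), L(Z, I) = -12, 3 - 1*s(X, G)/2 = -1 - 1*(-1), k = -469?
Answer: -119974160261/54110478226 ≈ -2.2172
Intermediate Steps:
s(X, G) = 6 (s(X, G) = 6 - 2*(-1 - 1*(-1)) = 6 - 2*(-1 + 1) = 6 - 2*0 = 6 + 0 = 6)
m(l) = -l (m(l) = 6 - (l + 6) = 6 - (6 + l) = 6 + (-6 - l) = -l)
E = 179627 (E = -469*(-12 - 371) = -469*(-383) = 179627)
((102059 + m(58))/(-74451 - 226787) - 1*398270)/E = ((102059 - 1*58)/(-74451 - 226787) - 1*398270)/179627 = ((102059 - 58)/(-301238) - 398270)*(1/179627) = (102001*(-1/301238) - 398270)*(1/179627) = (-102001/301238 - 398270)*(1/179627) = -119974160261/301238*1/179627 = -119974160261/54110478226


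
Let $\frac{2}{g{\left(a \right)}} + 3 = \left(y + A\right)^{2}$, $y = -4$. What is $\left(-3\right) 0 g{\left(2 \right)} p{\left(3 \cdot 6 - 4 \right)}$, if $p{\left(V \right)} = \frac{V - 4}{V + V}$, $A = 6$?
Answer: $0$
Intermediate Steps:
$g{\left(a \right)} = 2$ ($g{\left(a \right)} = \frac{2}{-3 + \left(-4 + 6\right)^{2}} = \frac{2}{-3 + 2^{2}} = \frac{2}{-3 + 4} = \frac{2}{1} = 2 \cdot 1 = 2$)
$p{\left(V \right)} = \frac{-4 + V}{2 V}$
$\left(-3\right) 0 g{\left(2 \right)} p{\left(3 \cdot 6 - 4 \right)} = \left(-3\right) 0 \cdot 2 \frac{-4 + \left(3 \cdot 6 - 4\right)}{2 \left(3 \cdot 6 - 4\right)} = 0 \cdot 2 \frac{-4 + \left(18 - 4\right)}{2 \left(18 - 4\right)} = 0 \frac{-4 + 14}{2 \cdot 14} = 0 \cdot \frac{1}{2} \cdot \frac{1}{14} \cdot 10 = 0 \cdot \frac{5}{14} = 0$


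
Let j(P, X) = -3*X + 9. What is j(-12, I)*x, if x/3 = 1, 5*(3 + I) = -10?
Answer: 72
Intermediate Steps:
I = -5 (I = -3 + (⅕)*(-10) = -3 - 2 = -5)
x = 3 (x = 3*1 = 3)
j(P, X) = 9 - 3*X
j(-12, I)*x = (9 - 3*(-5))*3 = (9 + 15)*3 = 24*3 = 72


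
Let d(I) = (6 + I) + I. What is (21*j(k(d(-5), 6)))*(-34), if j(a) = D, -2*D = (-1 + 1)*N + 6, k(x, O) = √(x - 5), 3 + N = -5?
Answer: 2142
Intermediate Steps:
N = -8 (N = -3 - 5 = -8)
d(I) = 6 + 2*I
k(x, O) = √(-5 + x)
D = -3 (D = -((-1 + 1)*(-8) + 6)/2 = -(0*(-8) + 6)/2 = -(0 + 6)/2 = -½*6 = -3)
j(a) = -3
(21*j(k(d(-5), 6)))*(-34) = (21*(-3))*(-34) = -63*(-34) = 2142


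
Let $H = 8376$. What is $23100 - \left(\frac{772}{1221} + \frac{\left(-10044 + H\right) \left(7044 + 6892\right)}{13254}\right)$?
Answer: $\frac{67033768520}{2697189} \approx 24853.0$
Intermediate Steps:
$23100 - \left(\frac{772}{1221} + \frac{\left(-10044 + H\right) \left(7044 + 6892\right)}{13254}\right) = 23100 - \left(\frac{772}{1221} + \frac{\left(-10044 + 8376\right) \left(7044 + 6892\right)}{13254}\right) = 23100 - \left(772 \cdot \frac{1}{1221} + \left(-1668\right) 13936 \cdot \frac{1}{13254}\right) = 23100 - \left(\frac{772}{1221} - \frac{3874208}{2209}\right) = 23100 - - \frac{4728702620}{2697189} = 23100 + \frac{4728702620}{2697189} = \frac{67033768520}{2697189}$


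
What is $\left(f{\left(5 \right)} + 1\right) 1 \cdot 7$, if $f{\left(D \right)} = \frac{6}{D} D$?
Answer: $49$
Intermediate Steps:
$f{\left(D \right)} = 6$
$\left(f{\left(5 \right)} + 1\right) 1 \cdot 7 = \left(6 + 1\right) 1 \cdot 7 = 7 \cdot 1 \cdot 7 = 7 \cdot 7 = 49$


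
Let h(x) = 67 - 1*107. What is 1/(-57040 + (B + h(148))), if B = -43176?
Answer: -1/100256 ≈ -9.9745e-6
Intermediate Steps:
h(x) = -40 (h(x) = 67 - 107 = -40)
1/(-57040 + (B + h(148))) = 1/(-57040 + (-43176 - 40)) = 1/(-57040 - 43216) = 1/(-100256) = -1/100256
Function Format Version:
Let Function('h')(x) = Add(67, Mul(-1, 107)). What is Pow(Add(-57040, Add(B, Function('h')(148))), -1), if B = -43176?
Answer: Rational(-1, 100256) ≈ -9.9745e-6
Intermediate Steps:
Function('h')(x) = -40 (Function('h')(x) = Add(67, -107) = -40)
Pow(Add(-57040, Add(B, Function('h')(148))), -1) = Pow(Add(-57040, Add(-43176, -40)), -1) = Pow(Add(-57040, -43216), -1) = Pow(-100256, -1) = Rational(-1, 100256)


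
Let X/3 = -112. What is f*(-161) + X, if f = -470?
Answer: 75334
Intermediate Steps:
X = -336 (X = 3*(-112) = -336)
f*(-161) + X = -470*(-161) - 336 = 75670 - 336 = 75334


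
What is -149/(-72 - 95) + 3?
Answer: 650/167 ≈ 3.8922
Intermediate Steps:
-149/(-72 - 95) + 3 = -149/(-167) + 3 = -1/167*(-149) + 3 = 149/167 + 3 = 650/167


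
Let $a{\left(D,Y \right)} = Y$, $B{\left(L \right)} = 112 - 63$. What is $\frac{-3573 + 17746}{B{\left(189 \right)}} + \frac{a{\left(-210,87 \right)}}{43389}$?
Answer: $\frac{204985520}{708687} \approx 289.25$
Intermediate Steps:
$B{\left(L \right)} = 49$
$\frac{-3573 + 17746}{B{\left(189 \right)}} + \frac{a{\left(-210,87 \right)}}{43389} = \frac{-3573 + 17746}{49} + \frac{87}{43389} = 14173 \cdot \frac{1}{49} + 87 \cdot \frac{1}{43389} = \frac{14173}{49} + \frac{29}{14463} = \frac{204985520}{708687}$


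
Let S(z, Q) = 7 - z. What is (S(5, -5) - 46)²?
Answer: 1936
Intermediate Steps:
(S(5, -5) - 46)² = ((7 - 1*5) - 46)² = ((7 - 5) - 46)² = (2 - 46)² = (-44)² = 1936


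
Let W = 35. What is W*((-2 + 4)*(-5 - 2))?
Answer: -490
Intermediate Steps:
W*((-2 + 4)*(-5 - 2)) = 35*((-2 + 4)*(-5 - 2)) = 35*(2*(-7)) = 35*(-14) = -490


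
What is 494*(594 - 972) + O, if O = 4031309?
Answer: 3844577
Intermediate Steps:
494*(594 - 972) + O = 494*(594 - 972) + 4031309 = 494*(-378) + 4031309 = -186732 + 4031309 = 3844577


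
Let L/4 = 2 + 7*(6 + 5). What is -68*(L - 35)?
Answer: -19108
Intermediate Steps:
L = 316 (L = 4*(2 + 7*(6 + 5)) = 4*(2 + 7*11) = 4*(2 + 77) = 4*79 = 316)
-68*(L - 35) = -68*(316 - 35) = -68*281 = -19108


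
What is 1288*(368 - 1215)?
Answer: -1090936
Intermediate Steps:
1288*(368 - 1215) = 1288*(-847) = -1090936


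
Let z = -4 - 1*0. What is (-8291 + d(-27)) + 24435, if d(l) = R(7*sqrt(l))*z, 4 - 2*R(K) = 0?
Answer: 16136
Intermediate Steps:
R(K) = 2 (R(K) = 2 - 1/2*0 = 2 + 0 = 2)
z = -4 (z = -4 + 0 = -4)
d(l) = -8 (d(l) = 2*(-4) = -8)
(-8291 + d(-27)) + 24435 = (-8291 - 8) + 24435 = -8299 + 24435 = 16136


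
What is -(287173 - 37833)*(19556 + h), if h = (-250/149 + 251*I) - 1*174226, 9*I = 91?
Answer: 50868205218740/1341 ≈ 3.7933e+10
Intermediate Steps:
I = 91/9 (I = (1/9)*91 = 91/9 ≈ 10.111)
h = -230236007/1341 (h = (-250/149 + 251*(91/9)) - 1*174226 = (-250*1/149 + 22841/9) - 174226 = (-250/149 + 22841/9) - 174226 = 3401059/1341 - 174226 = -230236007/1341 ≈ -1.7169e+5)
-(287173 - 37833)*(19556 + h) = -(287173 - 37833)*(19556 - 230236007/1341) = -249340*(-204011411)/1341 = -1*(-50868205218740/1341) = 50868205218740/1341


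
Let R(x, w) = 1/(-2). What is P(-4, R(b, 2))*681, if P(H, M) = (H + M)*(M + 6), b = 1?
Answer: -67419/4 ≈ -16855.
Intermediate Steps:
R(x, w) = -½
P(H, M) = (6 + M)*(H + M) (P(H, M) = (H + M)*(6 + M) = (6 + M)*(H + M))
P(-4, R(b, 2))*681 = ((-½)² + 6*(-4) + 6*(-½) - 4*(-½))*681 = (¼ - 24 - 3 + 2)*681 = -99/4*681 = -67419/4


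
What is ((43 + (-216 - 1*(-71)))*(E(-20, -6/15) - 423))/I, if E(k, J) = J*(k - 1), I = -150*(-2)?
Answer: 35241/250 ≈ 140.96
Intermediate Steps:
I = 300
E(k, J) = J*(-1 + k)
((43 + (-216 - 1*(-71)))*(E(-20, -6/15) - 423))/I = ((43 + (-216 - 1*(-71)))*((-6/15)*(-1 - 20) - 423))/300 = ((43 + (-216 + 71))*(-6*1/15*(-21) - 423))*(1/300) = ((43 - 145)*(-⅖*(-21) - 423))*(1/300) = -102*(42/5 - 423)*(1/300) = -102*(-2073/5)*(1/300) = (211446/5)*(1/300) = 35241/250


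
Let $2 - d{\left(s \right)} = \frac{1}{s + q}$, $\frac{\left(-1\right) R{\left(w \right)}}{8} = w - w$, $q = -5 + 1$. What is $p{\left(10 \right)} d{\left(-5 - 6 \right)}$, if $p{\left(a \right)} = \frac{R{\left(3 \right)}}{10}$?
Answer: $0$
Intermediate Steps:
$q = -4$
$R{\left(w \right)} = 0$ ($R{\left(w \right)} = - 8 \left(w - w\right) = \left(-8\right) 0 = 0$)
$p{\left(a \right)} = 0$ ($p{\left(a \right)} = \frac{0}{10} = 0 \cdot \frac{1}{10} = 0$)
$d{\left(s \right)} = 2 - \frac{1}{-4 + s}$ ($d{\left(s \right)} = 2 - \frac{1}{s - 4} = 2 - \frac{1}{-4 + s}$)
$p{\left(10 \right)} d{\left(-5 - 6 \right)} = 0 \frac{-9 + 2 \left(-5 - 6\right)}{-4 - 11} = 0 \frac{-9 + 2 \left(-11\right)}{-4 - 11} = 0 \frac{-9 - 22}{-15} = 0 \left(\left(- \frac{1}{15}\right) \left(-31\right)\right) = 0 \cdot \frac{31}{15} = 0$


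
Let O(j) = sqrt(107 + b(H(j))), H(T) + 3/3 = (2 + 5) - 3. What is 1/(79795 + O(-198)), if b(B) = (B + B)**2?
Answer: 79795/6367241882 - sqrt(143)/6367241882 ≈ 1.2530e-5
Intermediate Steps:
H(T) = 3 (H(T) = -1 + ((2 + 5) - 3) = -1 + (7 - 3) = -1 + 4 = 3)
b(B) = 4*B**2 (b(B) = (2*B)**2 = 4*B**2)
O(j) = sqrt(143) (O(j) = sqrt(107 + 4*3**2) = sqrt(107 + 4*9) = sqrt(107 + 36) = sqrt(143))
1/(79795 + O(-198)) = 1/(79795 + sqrt(143))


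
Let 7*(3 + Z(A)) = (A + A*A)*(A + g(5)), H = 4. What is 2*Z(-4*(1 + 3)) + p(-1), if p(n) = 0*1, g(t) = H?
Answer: -5802/7 ≈ -828.86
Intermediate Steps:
g(t) = 4
p(n) = 0
Z(A) = -3 + (4 + A)*(A + A²)/7 (Z(A) = -3 + ((A + A*A)*(A + 4))/7 = -3 + ((A + A²)*(4 + A))/7 = -3 + ((4 + A)*(A + A²))/7 = -3 + (4 + A)*(A + A²)/7)
2*Z(-4*(1 + 3)) + p(-1) = 2*(-3 + (-4*(1 + 3))³/7 + 4*(-4*(1 + 3))/7 + 5*(-4*(1 + 3))²/7) + 0 = 2*(-3 + (-4*4)³/7 + 4*(-4*4)/7 + 5*(-4*4)²/7) + 0 = 2*(-3 + (⅐)*(-16)³ + (4/7)*(-16) + (5/7)*(-16)²) + 0 = 2*(-3 + (⅐)*(-4096) - 64/7 + (5/7)*256) + 0 = 2*(-3 - 4096/7 - 64/7 + 1280/7) + 0 = 2*(-2901/7) + 0 = -5802/7 + 0 = -5802/7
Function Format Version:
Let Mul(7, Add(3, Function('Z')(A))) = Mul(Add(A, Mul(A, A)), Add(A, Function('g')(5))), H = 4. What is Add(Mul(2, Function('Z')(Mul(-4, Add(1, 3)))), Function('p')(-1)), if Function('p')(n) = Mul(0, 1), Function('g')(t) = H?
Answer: Rational(-5802, 7) ≈ -828.86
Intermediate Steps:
Function('g')(t) = 4
Function('p')(n) = 0
Function('Z')(A) = Add(-3, Mul(Rational(1, 7), Add(4, A), Add(A, Pow(A, 2)))) (Function('Z')(A) = Add(-3, Mul(Rational(1, 7), Mul(Add(A, Mul(A, A)), Add(A, 4)))) = Add(-3, Mul(Rational(1, 7), Mul(Add(A, Pow(A, 2)), Add(4, A)))) = Add(-3, Mul(Rational(1, 7), Mul(Add(4, A), Add(A, Pow(A, 2))))) = Add(-3, Mul(Rational(1, 7), Add(4, A), Add(A, Pow(A, 2)))))
Add(Mul(2, Function('Z')(Mul(-4, Add(1, 3)))), Function('p')(-1)) = Add(Mul(2, Add(-3, Mul(Rational(1, 7), Pow(Mul(-4, Add(1, 3)), 3)), Mul(Rational(4, 7), Mul(-4, Add(1, 3))), Mul(Rational(5, 7), Pow(Mul(-4, Add(1, 3)), 2)))), 0) = Add(Mul(2, Add(-3, Mul(Rational(1, 7), Pow(Mul(-4, 4), 3)), Mul(Rational(4, 7), Mul(-4, 4)), Mul(Rational(5, 7), Pow(Mul(-4, 4), 2)))), 0) = Add(Mul(2, Add(-3, Mul(Rational(1, 7), Pow(-16, 3)), Mul(Rational(4, 7), -16), Mul(Rational(5, 7), Pow(-16, 2)))), 0) = Add(Mul(2, Add(-3, Mul(Rational(1, 7), -4096), Rational(-64, 7), Mul(Rational(5, 7), 256))), 0) = Add(Mul(2, Add(-3, Rational(-4096, 7), Rational(-64, 7), Rational(1280, 7))), 0) = Add(Mul(2, Rational(-2901, 7)), 0) = Add(Rational(-5802, 7), 0) = Rational(-5802, 7)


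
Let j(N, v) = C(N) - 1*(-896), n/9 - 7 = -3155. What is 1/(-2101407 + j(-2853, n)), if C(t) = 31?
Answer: -1/2100480 ≈ -4.7608e-7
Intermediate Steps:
n = -28332 (n = 63 + 9*(-3155) = 63 - 28395 = -28332)
j(N, v) = 927 (j(N, v) = 31 - 1*(-896) = 31 + 896 = 927)
1/(-2101407 + j(-2853, n)) = 1/(-2101407 + 927) = 1/(-2100480) = -1/2100480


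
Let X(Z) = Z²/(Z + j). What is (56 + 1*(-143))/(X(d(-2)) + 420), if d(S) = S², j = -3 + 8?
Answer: -783/3796 ≈ -0.20627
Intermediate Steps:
j = 5
X(Z) = Z²/(5 + Z) (X(Z) = Z²/(Z + 5) = Z²/(5 + Z))
(56 + 1*(-143))/(X(d(-2)) + 420) = (56 + 1*(-143))/(((-2)²)²/(5 + (-2)²) + 420) = (56 - 143)/(4²/(5 + 4) + 420) = -87/(16/9 + 420) = -87/3796/9 = -87*9/3796 = -783/3796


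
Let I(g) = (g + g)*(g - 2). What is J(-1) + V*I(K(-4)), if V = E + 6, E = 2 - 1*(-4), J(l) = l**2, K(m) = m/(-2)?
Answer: 1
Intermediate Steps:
K(m) = -m/2 (K(m) = m*(-1/2) = -m/2)
E = 6 (E = 2 + 4 = 6)
V = 12 (V = 6 + 6 = 12)
I(g) = 2*g*(-2 + g) (I(g) = (2*g)*(-2 + g) = 2*g*(-2 + g))
J(-1) + V*I(K(-4)) = (-1)**2 + 12*(2*(-1/2*(-4))*(-2 - 1/2*(-4))) = 1 + 12*(2*2*(-2 + 2)) = 1 + 12*(2*2*0) = 1 + 12*0 = 1 + 0 = 1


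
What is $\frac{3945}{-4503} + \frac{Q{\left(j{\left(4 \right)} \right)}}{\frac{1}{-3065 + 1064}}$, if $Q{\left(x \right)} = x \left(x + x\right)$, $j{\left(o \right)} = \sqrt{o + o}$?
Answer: $- \frac{48057331}{1501} \approx -32017.0$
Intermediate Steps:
$j{\left(o \right)} = \sqrt{2} \sqrt{o}$ ($j{\left(o \right)} = \sqrt{2 o} = \sqrt{2} \sqrt{o}$)
$Q{\left(x \right)} = 2 x^{2}$ ($Q{\left(x \right)} = x 2 x = 2 x^{2}$)
$\frac{3945}{-4503} + \frac{Q{\left(j{\left(4 \right)} \right)}}{\frac{1}{-3065 + 1064}} = \frac{3945}{-4503} + \frac{2 \left(\sqrt{2} \sqrt{4}\right)^{2}}{\frac{1}{-3065 + 1064}} = 3945 \left(- \frac{1}{4503}\right) + \frac{2 \left(\sqrt{2} \cdot 2\right)^{2}}{\frac{1}{-2001}} = - \frac{1315}{1501} + \frac{2 \left(2 \sqrt{2}\right)^{2}}{- \frac{1}{2001}} = - \frac{1315}{1501} + 2 \cdot 8 \left(-2001\right) = - \frac{1315}{1501} + 16 \left(-2001\right) = - \frac{1315}{1501} - 32016 = - \frac{48057331}{1501}$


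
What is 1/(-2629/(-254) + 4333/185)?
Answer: 46990/1586947 ≈ 0.029610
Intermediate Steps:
1/(-2629/(-254) + 4333/185) = 1/(-2629*(-1/254) + 4333*(1/185)) = 1/(2629/254 + 4333/185) = 1/(1586947/46990) = 46990/1586947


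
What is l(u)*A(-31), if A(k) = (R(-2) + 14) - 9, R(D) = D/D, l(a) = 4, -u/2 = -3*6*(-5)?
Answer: 24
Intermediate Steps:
u = -180 (u = -2*(-3*6)*(-5) = -(-36)*(-5) = -2*90 = -180)
R(D) = 1
A(k) = 6 (A(k) = (1 + 14) - 9 = 15 - 9 = 6)
l(u)*A(-31) = 4*6 = 24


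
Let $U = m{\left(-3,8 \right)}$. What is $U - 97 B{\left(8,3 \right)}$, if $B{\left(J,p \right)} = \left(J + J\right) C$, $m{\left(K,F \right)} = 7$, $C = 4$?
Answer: $-6201$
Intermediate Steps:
$U = 7$
$B{\left(J,p \right)} = 8 J$ ($B{\left(J,p \right)} = \left(J + J\right) 4 = 2 J 4 = 8 J$)
$U - 97 B{\left(8,3 \right)} = 7 - 97 \cdot 8 \cdot 8 = 7 - 6208 = -6201$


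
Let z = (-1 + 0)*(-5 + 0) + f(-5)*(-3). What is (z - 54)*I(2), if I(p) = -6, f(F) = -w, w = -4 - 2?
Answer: 402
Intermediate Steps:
w = -6
f(F) = 6 (f(F) = -1*(-6) = 6)
z = -13 (z = (-1 + 0)*(-5 + 0) + 6*(-3) = -1*(-5) - 18 = 5 - 18 = -13)
(z - 54)*I(2) = (-13 - 54)*(-6) = -67*(-6) = 402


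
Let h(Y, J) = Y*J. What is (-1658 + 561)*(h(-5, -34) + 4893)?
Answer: -5554111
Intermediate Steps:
h(Y, J) = J*Y
(-1658 + 561)*(h(-5, -34) + 4893) = (-1658 + 561)*(-34*(-5) + 4893) = -1097*(170 + 4893) = -1097*5063 = -5554111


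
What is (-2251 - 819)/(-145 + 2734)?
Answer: -3070/2589 ≈ -1.1858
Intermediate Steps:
(-2251 - 819)/(-145 + 2734) = -3070/2589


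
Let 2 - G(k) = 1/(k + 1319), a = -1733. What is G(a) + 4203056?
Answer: 1740066013/414 ≈ 4.2031e+6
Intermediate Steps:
G(k) = 2 - 1/(1319 + k) (G(k) = 2 - 1/(k + 1319) = 2 - 1/(1319 + k))
G(a) + 4203056 = (2637 + 2*(-1733))/(1319 - 1733) + 4203056 = (2637 - 3466)/(-414) + 4203056 = -1/414*(-829) + 4203056 = 829/414 + 4203056 = 1740066013/414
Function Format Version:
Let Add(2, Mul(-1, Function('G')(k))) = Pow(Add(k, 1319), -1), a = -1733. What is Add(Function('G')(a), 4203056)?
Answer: Rational(1740066013, 414) ≈ 4.2031e+6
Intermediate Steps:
Function('G')(k) = Add(2, Mul(-1, Pow(Add(1319, k), -1))) (Function('G')(k) = Add(2, Mul(-1, Pow(Add(k, 1319), -1))) = Add(2, Mul(-1, Pow(Add(1319, k), -1))))
Add(Function('G')(a), 4203056) = Add(Mul(Pow(Add(1319, -1733), -1), Add(2637, Mul(2, -1733))), 4203056) = Add(Mul(Pow(-414, -1), Add(2637, -3466)), 4203056) = Add(Mul(Rational(-1, 414), -829), 4203056) = Add(Rational(829, 414), 4203056) = Rational(1740066013, 414)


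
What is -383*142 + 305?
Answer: -54081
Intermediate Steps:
-383*142 + 305 = -54386 + 305 = -54081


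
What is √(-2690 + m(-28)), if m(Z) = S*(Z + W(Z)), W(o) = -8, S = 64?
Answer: I*√4994 ≈ 70.668*I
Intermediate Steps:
m(Z) = -512 + 64*Z (m(Z) = 64*(Z - 8) = 64*(-8 + Z) = -512 + 64*Z)
√(-2690 + m(-28)) = √(-2690 + (-512 + 64*(-28))) = √(-2690 + (-512 - 1792)) = √(-2690 - 2304) = √(-4994) = I*√4994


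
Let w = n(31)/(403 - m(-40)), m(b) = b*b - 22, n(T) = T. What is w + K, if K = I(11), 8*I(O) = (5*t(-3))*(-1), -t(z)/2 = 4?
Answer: 5844/1175 ≈ 4.9736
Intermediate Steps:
m(b) = -22 + b² (m(b) = b² - 22 = -22 + b²)
t(z) = -8 (t(z) = -2*4 = -8)
I(O) = 5 (I(O) = ((5*(-8))*(-1))/8 = (-40*(-1))/8 = (⅛)*40 = 5)
w = -31/1175 (w = 31/(403 - (-22 + (-40)²)) = 31/(403 - (-22 + 1600)) = 31/(403 - 1*1578) = 31/(403 - 1578) = 31/(-1175) = 31*(-1/1175) = -31/1175 ≈ -0.026383)
K = 5
w + K = -31/1175 + 5 = 5844/1175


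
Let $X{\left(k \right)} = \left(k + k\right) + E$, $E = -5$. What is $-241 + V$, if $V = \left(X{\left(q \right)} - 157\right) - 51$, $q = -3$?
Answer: $-460$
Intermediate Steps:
$X{\left(k \right)} = -5 + 2 k$ ($X{\left(k \right)} = \left(k + k\right) - 5 = 2 k - 5 = -5 + 2 k$)
$V = -219$ ($V = \left(\left(-5 + 2 \left(-3\right)\right) - 157\right) - 51 = \left(\left(-5 - 6\right) - 157\right) - 51 = \left(-11 - 157\right) - 51 = -168 - 51 = -219$)
$-241 + V = -241 - 219 = -460$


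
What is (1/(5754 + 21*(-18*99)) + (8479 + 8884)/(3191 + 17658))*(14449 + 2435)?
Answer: 110515957635/7860073 ≈ 14060.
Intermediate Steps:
(1/(5754 + 21*(-18*99)) + (8479 + 8884)/(3191 + 17658))*(14449 + 2435) = (1/(5754 + 21*(-1782)) + 17363/20849)*16884 = (1/(5754 - 37422) + 17363*(1/20849))*16884 = (1/(-31668) + 17363/20849)*16884 = (-1/31668 + 17363/20849)*16884 = (549830635/660246132)*16884 = 110515957635/7860073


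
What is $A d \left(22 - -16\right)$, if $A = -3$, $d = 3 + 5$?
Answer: $-912$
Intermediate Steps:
$d = 8$
$A d \left(22 - -16\right) = \left(-3\right) 8 \left(22 - -16\right) = - 24 \left(22 + 16\right) = \left(-24\right) 38 = -912$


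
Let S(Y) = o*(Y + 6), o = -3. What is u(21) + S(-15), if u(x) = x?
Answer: 48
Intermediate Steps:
S(Y) = -18 - 3*Y (S(Y) = -3*(Y + 6) = -3*(6 + Y) = -18 - 3*Y)
u(21) + S(-15) = 21 + (-18 - 3*(-15)) = 21 + (-18 + 45) = 21 + 27 = 48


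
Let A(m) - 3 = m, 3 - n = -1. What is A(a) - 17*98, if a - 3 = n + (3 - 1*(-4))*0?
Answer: -1656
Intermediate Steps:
n = 4 (n = 3 - 1*(-1) = 3 + 1 = 4)
a = 7 (a = 3 + (4 + (3 - 1*(-4))*0) = 3 + (4 + (3 + 4)*0) = 3 + (4 + 7*0) = 3 + (4 + 0) = 3 + 4 = 7)
A(m) = 3 + m
A(a) - 17*98 = (3 + 7) - 17*98 = 10 - 1666 = -1656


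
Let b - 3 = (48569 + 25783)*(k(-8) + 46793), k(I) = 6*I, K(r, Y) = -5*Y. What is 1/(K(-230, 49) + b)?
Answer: 1/3475583998 ≈ 2.8772e-10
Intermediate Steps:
b = 3475584243 (b = 3 + (48569 + 25783)*(6*(-8) + 46793) = 3 + 74352*(-48 + 46793) = 3 + 74352*46745 = 3 + 3475584240 = 3475584243)
1/(K(-230, 49) + b) = 1/(-5*49 + 3475584243) = 1/(-245 + 3475584243) = 1/3475583998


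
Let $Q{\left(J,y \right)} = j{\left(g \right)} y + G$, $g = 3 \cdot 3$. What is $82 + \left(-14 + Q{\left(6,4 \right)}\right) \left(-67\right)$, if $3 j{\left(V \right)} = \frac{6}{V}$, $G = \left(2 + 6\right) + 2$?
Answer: $\frac{2614}{9} \approx 290.44$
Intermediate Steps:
$g = 9$
$G = 10$ ($G = 8 + 2 = 10$)
$j{\left(V \right)} = \frac{2}{V}$ ($j{\left(V \right)} = \frac{6 \frac{1}{V}}{3} = \frac{2}{V}$)
$Q{\left(J,y \right)} = 10 + \frac{2 y}{9}$ ($Q{\left(J,y \right)} = \frac{2}{9} y + 10 = 2 \cdot \frac{1}{9} y + 10 = \frac{2 y}{9} + 10 = 10 + \frac{2 y}{9}$)
$82 + \left(-14 + Q{\left(6,4 \right)}\right) \left(-67\right) = 82 + \left(-14 + \left(10 + \frac{2}{9} \cdot 4\right)\right) \left(-67\right) = 82 + \left(-14 + \left(10 + \frac{8}{9}\right)\right) \left(-67\right) = 82 + \left(-14 + \frac{98}{9}\right) \left(-67\right) = 82 - - \frac{1876}{9} = 82 + \frac{1876}{9} = \frac{2614}{9}$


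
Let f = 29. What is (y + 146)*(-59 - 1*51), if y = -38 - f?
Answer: -8690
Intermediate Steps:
y = -67 (y = -38 - 1*29 = -38 - 29 = -67)
(y + 146)*(-59 - 1*51) = (-67 + 146)*(-59 - 1*51) = 79*(-59 - 51) = 79*(-110) = -8690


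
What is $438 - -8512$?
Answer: $8950$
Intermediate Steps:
$438 - -8512 = 438 + 8512 = 8950$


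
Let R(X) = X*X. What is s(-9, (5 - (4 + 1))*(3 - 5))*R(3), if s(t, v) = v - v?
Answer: 0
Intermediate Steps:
s(t, v) = 0
R(X) = X²
s(-9, (5 - (4 + 1))*(3 - 5))*R(3) = 0*3² = 0*9 = 0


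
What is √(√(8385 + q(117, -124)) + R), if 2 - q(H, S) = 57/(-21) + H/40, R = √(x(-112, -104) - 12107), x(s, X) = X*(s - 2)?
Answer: √(35*√164381070 + 4900*I*√251)/70 ≈ 9.6052 + 0.82471*I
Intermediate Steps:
x(s, X) = X*(-2 + s)
R = I*√251 (R = √(-104*(-2 - 112) - 12107) = √(-104*(-114) - 12107) = √(11856 - 12107) = √(-251) = I*√251 ≈ 15.843*I)
q(H, S) = 33/7 - H/40 (q(H, S) = 2 - (57/(-21) + H/40) = 2 - (57*(-1/21) + H*(1/40)) = 2 - (-19/7 + H/40) = 2 + (19/7 - H/40) = 33/7 - H/40)
√(√(8385 + q(117, -124)) + R) = √(√(8385 + (33/7 - 1/40*117)) + I*√251) = √(√(8385 + (33/7 - 117/40)) + I*√251) = √(√(8385 + 501/280) + I*√251) = √(√(2348301/280) + I*√251) = √(√164381070/140 + I*√251)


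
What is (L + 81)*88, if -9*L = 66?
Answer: 19448/3 ≈ 6482.7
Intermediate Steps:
L = -22/3 (L = -⅑*66 = -22/3 ≈ -7.3333)
(L + 81)*88 = (-22/3 + 81)*88 = (221/3)*88 = 19448/3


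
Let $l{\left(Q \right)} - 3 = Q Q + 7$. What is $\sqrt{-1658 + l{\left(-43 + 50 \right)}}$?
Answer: $i \sqrt{1599} \approx 39.987 i$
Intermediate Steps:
$l{\left(Q \right)} = 10 + Q^{2}$ ($l{\left(Q \right)} = 3 + \left(Q Q + 7\right) = 3 + \left(Q^{2} + 7\right) = 3 + \left(7 + Q^{2}\right) = 10 + Q^{2}$)
$\sqrt{-1658 + l{\left(-43 + 50 \right)}} = \sqrt{-1658 + \left(10 + \left(-43 + 50\right)^{2}\right)} = \sqrt{-1658 + \left(10 + 7^{2}\right)} = \sqrt{-1658 + \left(10 + 49\right)} = \sqrt{-1658 + 59} = \sqrt{-1599} = i \sqrt{1599}$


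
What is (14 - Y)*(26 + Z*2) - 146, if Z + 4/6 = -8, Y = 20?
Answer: -198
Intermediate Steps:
Z = -26/3 (Z = -⅔ - 8 = -26/3 ≈ -8.6667)
(14 - Y)*(26 + Z*2) - 146 = (14 - 1*20)*(26 - 26/3*2) - 146 = (14 - 20)*(26 - 52/3) - 146 = -6*26/3 - 146 = -52 - 146 = -198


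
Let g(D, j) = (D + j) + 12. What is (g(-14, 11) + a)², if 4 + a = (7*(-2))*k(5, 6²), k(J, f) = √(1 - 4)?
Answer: (5 - 14*I*√3)² ≈ -563.0 - 242.49*I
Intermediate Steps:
g(D, j) = 12 + D + j
k(J, f) = I*√3 (k(J, f) = √(-3) = I*√3)
a = -4 - 14*I*√3 (a = -4 + (7*(-2))*(I*√3) = -4 - 14*I*√3 ≈ -4.0 - 24.249*I)
(g(-14, 11) + a)² = ((12 - 14 + 11) + (-4 - 14*I*√3))² = (9 + (-4 - 14*I*√3))² = (5 - 14*I*√3)²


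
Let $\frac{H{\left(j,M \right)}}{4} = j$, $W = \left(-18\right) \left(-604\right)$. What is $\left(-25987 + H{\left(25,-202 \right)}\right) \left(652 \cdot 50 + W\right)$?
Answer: $-1125359664$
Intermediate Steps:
$W = 10872$
$H{\left(j,M \right)} = 4 j$
$\left(-25987 + H{\left(25,-202 \right)}\right) \left(652 \cdot 50 + W\right) = \left(-25987 + 4 \cdot 25\right) \left(652 \cdot 50 + 10872\right) = \left(-25987 + 100\right) \left(32600 + 10872\right) = \left(-25887\right) 43472 = -1125359664$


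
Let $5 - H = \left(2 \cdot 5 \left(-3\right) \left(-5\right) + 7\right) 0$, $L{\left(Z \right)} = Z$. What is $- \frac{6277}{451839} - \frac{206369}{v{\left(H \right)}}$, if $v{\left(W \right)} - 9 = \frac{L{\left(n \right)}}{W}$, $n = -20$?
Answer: $- \frac{93245593976}{2259195} \approx -41274.0$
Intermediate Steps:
$H = 5$ ($H = 5 - \left(2 \cdot 5 \left(-3\right) \left(-5\right) + 7\right) 0 = 5 - \left(10 \left(-3\right) \left(-5\right) + 7\right) 0 = 5 - \left(\left(-30\right) \left(-5\right) + 7\right) 0 = 5 - \left(150 + 7\right) 0 = 5 - 157 \cdot 0 = 5 - 0 = 5 + 0 = 5$)
$v{\left(W \right)} = 9 - \frac{20}{W}$
$- \frac{6277}{451839} - \frac{206369}{v{\left(H \right)}} = - \frac{6277}{451839} - \frac{206369}{9 - \frac{20}{5}} = \left(-6277\right) \frac{1}{451839} - \frac{206369}{9 - 4} = - \frac{6277}{451839} - \frac{206369}{9 - 4} = - \frac{6277}{451839} - \frac{206369}{5} = - \frac{93245593976}{2259195}$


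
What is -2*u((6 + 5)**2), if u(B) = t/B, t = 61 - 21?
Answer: -80/121 ≈ -0.66116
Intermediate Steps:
t = 40
u(B) = 40/B
-2*u((6 + 5)**2) = -80/((6 + 5)**2) = -80/(11**2) = -80/121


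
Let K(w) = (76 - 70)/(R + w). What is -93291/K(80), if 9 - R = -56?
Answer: -4509065/2 ≈ -2.2545e+6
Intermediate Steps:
R = 65 (R = 9 - 1*(-56) = 9 + 56 = 65)
K(w) = 6/(65 + w) (K(w) = (76 - 70)/(65 + w) = 6/(65 + w))
-93291/K(80) = -93291/(6/(65 + 80)) = -93291/(6/145) = -93291/(6*(1/145)) = -93291/6/145 = -93291*145/6 = -4509065/2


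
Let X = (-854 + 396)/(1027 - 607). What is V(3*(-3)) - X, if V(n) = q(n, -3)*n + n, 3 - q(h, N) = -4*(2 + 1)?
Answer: -30011/210 ≈ -142.91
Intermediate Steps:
q(h, N) = 15 (q(h, N) = 3 - (-4)*(2 + 1) = 3 - (-4)*3 = 3 - 1*(-12) = 3 + 12 = 15)
V(n) = 16*n (V(n) = 15*n + n = 16*n)
X = -229/210 (X = -458/420 = -458*1/420 = -229/210 ≈ -1.0905)
V(3*(-3)) - X = 16*(3*(-3)) - 1*(-229/210) = 16*(-9) + 229/210 = -144 + 229/210 = -30011/210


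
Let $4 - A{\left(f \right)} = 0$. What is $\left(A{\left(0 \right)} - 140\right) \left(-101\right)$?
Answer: $13736$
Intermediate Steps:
$A{\left(f \right)} = 4$ ($A{\left(f \right)} = 4 - 0 = 4 + 0 = 4$)
$\left(A{\left(0 \right)} - 140\right) \left(-101\right) = \left(4 - 140\right) \left(-101\right) = \left(-136\right) \left(-101\right) = 13736$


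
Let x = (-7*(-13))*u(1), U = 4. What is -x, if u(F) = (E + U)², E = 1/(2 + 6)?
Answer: -99099/64 ≈ -1548.4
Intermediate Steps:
E = ⅛ (E = 1/8 = ⅛ ≈ 0.12500)
u(F) = 1089/64 (u(F) = (⅛ + 4)² = (33/8)² = 1089/64)
x = 99099/64 (x = -7*(-13)*(1089/64) = 91*(1089/64) = 99099/64 ≈ 1548.4)
-x = -1*99099/64 = -99099/64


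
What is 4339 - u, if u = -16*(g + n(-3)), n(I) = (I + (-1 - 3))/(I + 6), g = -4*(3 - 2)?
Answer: 12713/3 ≈ 4237.7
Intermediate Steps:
g = -4 (g = -4*1 = -4)
n(I) = (-4 + I)/(6 + I) (n(I) = (I - 4)/(6 + I) = (-4 + I)/(6 + I))
u = 304/3 (u = -16*(-4 + (-4 - 3)/(6 - 3)) = -16*(-4 - 7/3) = -16*(-19/3) = 304/3 ≈ 101.33)
4339 - u = 4339 - 1*304/3 = 4339 - 304/3 = 12713/3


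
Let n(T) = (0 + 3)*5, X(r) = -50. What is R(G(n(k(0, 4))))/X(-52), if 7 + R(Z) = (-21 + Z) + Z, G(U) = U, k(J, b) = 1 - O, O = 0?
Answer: -1/25 ≈ -0.040000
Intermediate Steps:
k(J, b) = 1 (k(J, b) = 1 - 1*0 = 1 + 0 = 1)
n(T) = 15 (n(T) = 3*5 = 15)
R(Z) = -28 + 2*Z (R(Z) = -7 + ((-21 + Z) + Z) = -7 + (-21 + 2*Z) = -28 + 2*Z)
R(G(n(k(0, 4))))/X(-52) = (-28 + 2*15)/(-50) = (-28 + 30)*(-1/50) = 2*(-1/50) = -1/25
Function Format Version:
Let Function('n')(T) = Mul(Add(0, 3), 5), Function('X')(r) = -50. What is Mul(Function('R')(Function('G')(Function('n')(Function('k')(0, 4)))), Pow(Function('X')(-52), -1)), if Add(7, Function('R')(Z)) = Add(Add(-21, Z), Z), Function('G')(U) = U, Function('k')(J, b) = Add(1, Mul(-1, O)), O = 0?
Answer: Rational(-1, 25) ≈ -0.040000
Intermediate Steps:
Function('k')(J, b) = 1 (Function('k')(J, b) = Add(1, Mul(-1, 0)) = Add(1, 0) = 1)
Function('n')(T) = 15 (Function('n')(T) = Mul(3, 5) = 15)
Function('R')(Z) = Add(-28, Mul(2, Z)) (Function('R')(Z) = Add(-7, Add(Add(-21, Z), Z)) = Add(-7, Add(-21, Mul(2, Z))) = Add(-28, Mul(2, Z)))
Mul(Function('R')(Function('G')(Function('n')(Function('k')(0, 4)))), Pow(Function('X')(-52), -1)) = Mul(Add(-28, Mul(2, 15)), Pow(-50, -1)) = Mul(Add(-28, 30), Rational(-1, 50)) = Mul(2, Rational(-1, 50)) = Rational(-1, 25)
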